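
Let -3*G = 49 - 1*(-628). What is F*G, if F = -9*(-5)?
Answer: -10155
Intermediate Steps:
G = -677/3 (G = -(49 - 1*(-628))/3 = -(49 + 628)/3 = -1/3*677 = -677/3 ≈ -225.67)
F = 45
F*G = 45*(-677/3) = -10155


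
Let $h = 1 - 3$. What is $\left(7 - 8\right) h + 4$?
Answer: $6$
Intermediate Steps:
$h = -2$
$\left(7 - 8\right) h + 4 = \left(7 - 8\right) \left(-2\right) + 4 = \left(-1\right) \left(-2\right) + 4 = 2 + 4 = 6$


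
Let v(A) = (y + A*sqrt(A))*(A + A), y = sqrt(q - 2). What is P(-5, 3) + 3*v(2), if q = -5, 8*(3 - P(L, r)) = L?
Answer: 29/8 + 24*sqrt(2) + 12*I*sqrt(7) ≈ 37.566 + 31.749*I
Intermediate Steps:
P(L, r) = 3 - L/8
y = I*sqrt(7) (y = sqrt(-5 - 2) = sqrt(-7) = I*sqrt(7) ≈ 2.6458*I)
v(A) = 2*A*(A**(3/2) + I*sqrt(7)) (v(A) = (I*sqrt(7) + A*sqrt(A))*(A + A) = (I*sqrt(7) + A**(3/2))*(2*A) = (A**(3/2) + I*sqrt(7))*(2*A) = 2*A*(A**(3/2) + I*sqrt(7)))
P(-5, 3) + 3*v(2) = (3 - 1/8*(-5)) + 3*(2*2**(5/2) + 2*I*2*sqrt(7)) = (3 + 5/8) + 3*(2*(4*sqrt(2)) + 4*I*sqrt(7)) = 29/8 + 3*(8*sqrt(2) + 4*I*sqrt(7)) = 29/8 + (24*sqrt(2) + 12*I*sqrt(7)) = 29/8 + 24*sqrt(2) + 12*I*sqrt(7)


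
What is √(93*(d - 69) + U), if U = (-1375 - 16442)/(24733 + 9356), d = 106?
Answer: 8*√6941043098/11363 ≈ 58.656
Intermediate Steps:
U = -5939/11363 (U = -17817/34089 = -17817*1/34089 = -5939/11363 ≈ -0.52266)
√(93*(d - 69) + U) = √(93*(106 - 69) - 5939/11363) = √(93*37 - 5939/11363) = √(3441 - 5939/11363) = √(39094144/11363) = 8*√6941043098/11363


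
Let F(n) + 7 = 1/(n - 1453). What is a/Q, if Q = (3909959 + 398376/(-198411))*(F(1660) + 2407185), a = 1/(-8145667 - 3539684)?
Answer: -4563453/501898076090506642658552509 ≈ -9.0924e-21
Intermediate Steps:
F(n) = -7 + 1/(-1453 + n) (F(n) = -7 + 1/(n - 1453) = -7 + 1/(-1453 + n))
a = -1/11685351 (a = 1/(-11685351) = -1/11685351 ≈ -8.5577e-8)
Q = 128853145127734710577/13690359 (Q = (3909959 + 398376/(-198411))*((10172 - 7*1660)/(-1453 + 1660) + 2407185) = (3909959 + 398376*(-1/198411))*((10172 - 11620)/207 + 2407185) = (3909959 - 132792/66137)*((1/207)*(-1448) + 2407185) = 258592825591*(-1448/207 + 2407185)/66137 = (258592825591/66137)*(498285847/207) = 128853145127734710577/13690359 ≈ 9.4120e+12)
a/Q = -1/(11685351*128853145127734710577/13690359) = -1/11685351*13690359/128853145127734710577 = -4563453/501898076090506642658552509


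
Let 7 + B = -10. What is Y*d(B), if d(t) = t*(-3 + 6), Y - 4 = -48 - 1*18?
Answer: 3162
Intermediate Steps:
B = -17 (B = -7 - 10 = -17)
Y = -62 (Y = 4 + (-48 - 1*18) = 4 + (-48 - 18) = 4 - 66 = -62)
d(t) = 3*t (d(t) = t*3 = 3*t)
Y*d(B) = -186*(-17) = -62*(-51) = 3162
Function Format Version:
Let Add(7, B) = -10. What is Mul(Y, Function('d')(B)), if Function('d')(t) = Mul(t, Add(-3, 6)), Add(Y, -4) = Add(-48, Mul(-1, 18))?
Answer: 3162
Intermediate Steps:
B = -17 (B = Add(-7, -10) = -17)
Y = -62 (Y = Add(4, Add(-48, Mul(-1, 18))) = Add(4, Add(-48, -18)) = Add(4, -66) = -62)
Function('d')(t) = Mul(3, t) (Function('d')(t) = Mul(t, 3) = Mul(3, t))
Mul(Y, Function('d')(B)) = Mul(-62, Mul(3, -17)) = Mul(-62, -51) = 3162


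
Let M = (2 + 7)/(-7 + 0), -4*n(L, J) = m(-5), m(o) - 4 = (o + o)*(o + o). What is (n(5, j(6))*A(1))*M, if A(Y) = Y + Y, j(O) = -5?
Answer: 468/7 ≈ 66.857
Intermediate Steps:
m(o) = 4 + 4*o² (m(o) = 4 + (o + o)*(o + o) = 4 + (2*o)*(2*o) = 4 + 4*o²)
n(L, J) = -26 (n(L, J) = -(4 + 4*(-5)²)/4 = -(4 + 4*25)/4 = -(4 + 100)/4 = -¼*104 = -26)
A(Y) = 2*Y
M = -9/7 (M = 9/(-7) = 9*(-⅐) = -9/7 ≈ -1.2857)
(n(5, j(6))*A(1))*M = -52*(-9/7) = 468/7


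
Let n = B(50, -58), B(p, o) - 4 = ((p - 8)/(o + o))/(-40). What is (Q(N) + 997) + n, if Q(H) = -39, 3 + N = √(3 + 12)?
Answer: 2231861/2320 ≈ 962.01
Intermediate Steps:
N = -3 + √15 (N = -3 + √(3 + 12) = -3 + √15 ≈ 0.87298)
B(p, o) = 4 - (-8 + p)/(80*o) (B(p, o) = 4 + ((p - 8)/(o + o))/(-40) = 4 + ((-8 + p)/((2*o)))*(-1/40) = 4 + ((-8 + p)*(1/(2*o)))*(-1/40) = 4 + ((-8 + p)/(2*o))*(-1/40) = 4 - (-8 + p)/(80*o))
n = 9301/2320 (n = (1/80)*(8 - 1*50 + 320*(-58))/(-58) = (1/80)*(-1/58)*(8 - 50 - 18560) = (1/80)*(-1/58)*(-18602) = 9301/2320 ≈ 4.0090)
(Q(N) + 997) + n = (-39 + 997) + 9301/2320 = 958 + 9301/2320 = 2231861/2320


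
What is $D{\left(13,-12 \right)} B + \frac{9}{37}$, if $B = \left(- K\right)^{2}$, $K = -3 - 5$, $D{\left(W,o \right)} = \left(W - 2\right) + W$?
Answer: $\frac{56841}{37} \approx 1536.2$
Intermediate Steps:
$D{\left(W,o \right)} = -2 + 2 W$ ($D{\left(W,o \right)} = \left(-2 + W\right) + W = -2 + 2 W$)
$K = -8$
$B = 64$ ($B = \left(\left(-1\right) \left(-8\right)\right)^{2} = 8^{2} = 64$)
$D{\left(13,-12 \right)} B + \frac{9}{37} = \left(-2 + 2 \cdot 13\right) 64 + \frac{9}{37} = \left(-2 + 26\right) 64 + 9 \cdot \frac{1}{37} = 24 \cdot 64 + \frac{9}{37} = 1536 + \frac{9}{37} = \frac{56841}{37}$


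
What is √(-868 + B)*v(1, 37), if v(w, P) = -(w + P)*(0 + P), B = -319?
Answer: -1406*I*√1187 ≈ -48441.0*I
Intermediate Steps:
v(w, P) = -P*(P + w) (v(w, P) = -(P + w)*P = -P*(P + w))
√(-868 + B)*v(1, 37) = √(-868 - 319)*(-1*37*(37 + 1)) = √(-1187)*(-1*37*38) = (I*√1187)*(-1406) = -1406*I*√1187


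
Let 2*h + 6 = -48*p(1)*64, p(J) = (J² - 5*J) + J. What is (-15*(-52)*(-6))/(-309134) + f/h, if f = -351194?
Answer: -54272227298/711781035 ≈ -76.249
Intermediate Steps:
p(J) = J² - 4*J
h = 4605 (h = -3 + (-48*(-4 + 1)*64)/2 = -3 + (-48*(-3)*64)/2 = -3 + (144*64)/2 = -3 + (½)*9216 = -3 + 4608 = 4605)
(-15*(-52)*(-6))/(-309134) + f/h = (-15*(-52)*(-6))/(-309134) - 351194/4605 = (780*(-6))*(-1/309134) - 351194*1/4605 = -4680*(-1/309134) - 351194/4605 = 2340/154567 - 351194/4605 = -54272227298/711781035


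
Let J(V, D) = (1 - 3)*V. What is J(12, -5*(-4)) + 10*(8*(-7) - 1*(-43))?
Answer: -154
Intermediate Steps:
J(V, D) = -2*V
J(12, -5*(-4)) + 10*(8*(-7) - 1*(-43)) = -2*12 + 10*(8*(-7) - 1*(-43)) = -24 + 10*(-56 + 43) = -24 + 10*(-13) = -24 - 130 = -154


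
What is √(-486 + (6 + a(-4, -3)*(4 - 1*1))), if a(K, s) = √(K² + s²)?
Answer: I*√465 ≈ 21.564*I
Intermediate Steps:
√(-486 + (6 + a(-4, -3)*(4 - 1*1))) = √(-486 + (6 + √((-4)² + (-3)²)*(4 - 1*1))) = √(-486 + (6 + √(16 + 9)*(4 - 1))) = √(-486 + (6 + √25*3)) = √(-486 + (6 + 5*3)) = √(-486 + (6 + 15)) = √(-486 + 21) = √(-465) = I*√465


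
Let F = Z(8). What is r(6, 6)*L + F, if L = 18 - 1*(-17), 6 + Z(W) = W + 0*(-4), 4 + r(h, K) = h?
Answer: 72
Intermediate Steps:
r(h, K) = -4 + h
Z(W) = -6 + W (Z(W) = -6 + (W + 0*(-4)) = -6 + (W + 0) = -6 + W)
F = 2 (F = -6 + 8 = 2)
L = 35 (L = 18 + 17 = 35)
r(6, 6)*L + F = (-4 + 6)*35 + 2 = 2*35 + 2 = 70 + 2 = 72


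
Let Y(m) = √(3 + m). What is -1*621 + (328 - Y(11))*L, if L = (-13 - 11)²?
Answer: 188307 - 576*√14 ≈ 1.8615e+5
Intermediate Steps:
L = 576 (L = (-24)² = 576)
-1*621 + (328 - Y(11))*L = -1*621 + (328 - √(3 + 11))*576 = -621 + (328 - √14)*576 = -621 + (188928 - 576*√14) = 188307 - 576*√14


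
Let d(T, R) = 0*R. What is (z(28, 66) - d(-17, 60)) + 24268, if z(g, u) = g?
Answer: 24296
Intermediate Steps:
d(T, R) = 0
(z(28, 66) - d(-17, 60)) + 24268 = (28 - 1*0) + 24268 = (28 + 0) + 24268 = 28 + 24268 = 24296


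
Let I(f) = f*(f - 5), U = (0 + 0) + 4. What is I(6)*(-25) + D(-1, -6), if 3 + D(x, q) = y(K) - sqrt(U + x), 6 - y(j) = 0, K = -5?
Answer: -147 - sqrt(3) ≈ -148.73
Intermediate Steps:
y(j) = 6 (y(j) = 6 - 1*0 = 6 + 0 = 6)
U = 4 (U = 0 + 4 = 4)
I(f) = f*(-5 + f)
D(x, q) = 3 - sqrt(4 + x) (D(x, q) = -3 + (6 - sqrt(4 + x)) = 3 - sqrt(4 + x))
I(6)*(-25) + D(-1, -6) = (6*(-5 + 6))*(-25) + (3 - sqrt(4 - 1)) = (6*1)*(-25) + (3 - sqrt(3)) = 6*(-25) + (3 - sqrt(3)) = -150 + (3 - sqrt(3)) = -147 - sqrt(3)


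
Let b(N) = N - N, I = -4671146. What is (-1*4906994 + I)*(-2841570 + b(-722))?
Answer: 27216955279800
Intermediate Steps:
b(N) = 0
(-1*4906994 + I)*(-2841570 + b(-722)) = (-1*4906994 - 4671146)*(-2841570 + 0) = (-4906994 - 4671146)*(-2841570) = -9578140*(-2841570) = 27216955279800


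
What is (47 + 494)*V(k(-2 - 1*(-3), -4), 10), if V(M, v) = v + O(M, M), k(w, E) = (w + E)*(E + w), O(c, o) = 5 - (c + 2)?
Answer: 2164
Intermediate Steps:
O(c, o) = 3 - c (O(c, o) = 5 - (2 + c) = 5 + (-2 - c) = 3 - c)
k(w, E) = (E + w)**2 (k(w, E) = (E + w)*(E + w) = (E + w)**2)
V(M, v) = 3 + v - M (V(M, v) = v + (3 - M) = 3 + v - M)
(47 + 494)*V(k(-2 - 1*(-3), -4), 10) = (47 + 494)*(3 + 10 - (-4 + (-2 - 1*(-3)))**2) = 541*(3 + 10 - (-4 + (-2 + 3))**2) = 541*(3 + 10 - (-4 + 1)**2) = 541*(3 + 10 - 1*(-3)**2) = 541*(3 + 10 - 1*9) = 541*(3 + 10 - 9) = 541*4 = 2164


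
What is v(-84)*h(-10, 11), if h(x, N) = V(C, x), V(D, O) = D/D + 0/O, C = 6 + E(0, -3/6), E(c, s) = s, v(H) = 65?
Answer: 65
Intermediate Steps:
C = 11/2 (C = 6 - 3/6 = 6 - 3*1/6 = 6 - 1/2 = 11/2 ≈ 5.5000)
V(D, O) = 1 (V(D, O) = 1 + 0 = 1)
h(x, N) = 1
v(-84)*h(-10, 11) = 65*1 = 65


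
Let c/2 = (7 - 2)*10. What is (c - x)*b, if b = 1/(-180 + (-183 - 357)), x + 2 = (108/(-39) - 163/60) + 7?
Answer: -78379/561600 ≈ -0.13956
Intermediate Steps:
c = 100 (c = 2*((7 - 2)*10) = 2*(5*10) = 2*50 = 100)
x = -379/780 (x = -2 + ((108/(-39) - 163/60) + 7) = -2 + ((108*(-1/39) - 163*1/60) + 7) = -2 + ((-36/13 - 163/60) + 7) = -2 + (-4279/780 + 7) = -2 + 1181/780 = -379/780 ≈ -0.48590)
b = -1/720 (b = 1/(-180 - 540) = 1/(-720) = -1/720 ≈ -0.0013889)
(c - x)*b = (100 - 1*(-379/780))*(-1/720) = (100 + 379/780)*(-1/720) = (78379/780)*(-1/720) = -78379/561600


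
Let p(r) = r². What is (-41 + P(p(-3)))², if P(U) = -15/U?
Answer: 16384/9 ≈ 1820.4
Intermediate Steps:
(-41 + P(p(-3)))² = (-41 - 15/((-3)²))² = (-41 - 15/9)² = (-41 - 15*⅑)² = (-41 - 5/3)² = (-128/3)² = 16384/9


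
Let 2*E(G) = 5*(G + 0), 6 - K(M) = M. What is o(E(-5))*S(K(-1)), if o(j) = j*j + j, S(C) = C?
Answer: 4025/4 ≈ 1006.3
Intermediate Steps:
K(M) = 6 - M
E(G) = 5*G/2 (E(G) = (5*(G + 0))/2 = (5*G)/2 = 5*G/2)
o(j) = j + j² (o(j) = j² + j = j + j²)
o(E(-5))*S(K(-1)) = (((5/2)*(-5))*(1 + (5/2)*(-5)))*(6 - 1*(-1)) = (-25*(1 - 25/2)/2)*(6 + 1) = -25/2*(-23/2)*7 = (575/4)*7 = 4025/4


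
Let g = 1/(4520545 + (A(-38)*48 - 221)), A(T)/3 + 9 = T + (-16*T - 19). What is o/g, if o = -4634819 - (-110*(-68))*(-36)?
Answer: -20074372302508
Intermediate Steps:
A(T) = -84 - 45*T (A(T) = -27 + 3*(T + (-16*T - 19)) = -27 + 3*(T + (-19 - 16*T)) = -27 + 3*(-19 - 15*T) = -27 + (-57 - 45*T) = -84 - 45*T)
o = -4365539 (o = -4634819 - 7480*(-36) = -4634819 - 1*(-269280) = -4634819 + 269280 = -4365539)
g = 1/4598372 (g = 1/(4520545 + ((-84 - 45*(-38))*48 - 221)) = 1/(4520545 + ((-84 + 1710)*48 - 221)) = 1/(4520545 + (1626*48 - 221)) = 1/(4520545 + (78048 - 221)) = 1/(4520545 + 77827) = 1/4598372 ≈ 2.1747e-7)
o/g = -4365539/1/4598372 = -4365539*4598372 = -20074372302508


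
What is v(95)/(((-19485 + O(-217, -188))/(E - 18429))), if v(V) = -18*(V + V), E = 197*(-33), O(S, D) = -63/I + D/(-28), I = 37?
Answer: -1162236600/265543 ≈ -4376.8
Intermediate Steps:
O(S, D) = -63/37 - D/28 (O(S, D) = -63/37 + D/(-28) = -63*1/37 + D*(-1/28) = -63/37 - D/28)
E = -6501
v(V) = -36*V
v(95)/(((-19485 + O(-217, -188))/(E - 18429))) = (-36*95)/(((-19485 + (-63/37 - 1/28*(-188)))/(-6501 - 18429))) = -3420*(-24930/(-19485 + (-63/37 + 47/7))) = -3420*(-24930/(-19485 + 1298/259)) = -3420/((-5045317/259*(-1/24930))) = -3420/5045317/6456870 = -3420*6456870/5045317 = -1162236600/265543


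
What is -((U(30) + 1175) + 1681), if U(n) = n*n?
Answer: -3756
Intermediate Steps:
U(n) = n²
-((U(30) + 1175) + 1681) = -((30² + 1175) + 1681) = -((900 + 1175) + 1681) = -(2075 + 1681) = -1*3756 = -3756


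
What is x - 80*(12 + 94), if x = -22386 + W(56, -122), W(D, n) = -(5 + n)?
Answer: -30749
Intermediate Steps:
W(D, n) = -5 - n
x = -22269 (x = -22386 + (-5 - 1*(-122)) = -22386 + (-5 + 122) = -22386 + 117 = -22269)
x - 80*(12 + 94) = -22269 - 80*(12 + 94) = -22269 - 80*106 = -22269 - 8480 = -30749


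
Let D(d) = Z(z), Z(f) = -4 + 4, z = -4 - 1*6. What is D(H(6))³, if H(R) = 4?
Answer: 0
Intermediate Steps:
z = -10 (z = -4 - 6 = -10)
Z(f) = 0
D(d) = 0
D(H(6))³ = 0³ = 0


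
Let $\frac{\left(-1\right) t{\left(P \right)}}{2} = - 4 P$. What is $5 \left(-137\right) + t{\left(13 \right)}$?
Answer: $-581$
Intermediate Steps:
$t{\left(P \right)} = 8 P$ ($t{\left(P \right)} = - 2 \left(- 4 P\right) = 8 P$)
$5 \left(-137\right) + t{\left(13 \right)} = 5 \left(-137\right) + 8 \cdot 13 = -685 + 104 = -581$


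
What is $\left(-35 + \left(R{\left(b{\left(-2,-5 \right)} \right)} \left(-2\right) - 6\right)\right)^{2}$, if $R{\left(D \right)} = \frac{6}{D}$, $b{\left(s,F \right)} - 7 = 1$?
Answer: $\frac{7225}{4} \approx 1806.3$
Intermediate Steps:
$b{\left(s,F \right)} = 8$ ($b{\left(s,F \right)} = 7 + 1 = 8$)
$\left(-35 + \left(R{\left(b{\left(-2,-5 \right)} \right)} \left(-2\right) - 6\right)\right)^{2} = \left(-35 - \left(6 - \frac{6}{8} \left(-2\right)\right)\right)^{2} = \left(-35 - \left(6 - 6 \cdot \frac{1}{8} \left(-2\right)\right)\right)^{2} = \left(-35 + \left(\frac{3}{4} \left(-2\right) - 6\right)\right)^{2} = \left(-35 - \frac{15}{2}\right)^{2} = \left(- \frac{85}{2}\right)^{2} = \frac{7225}{4}$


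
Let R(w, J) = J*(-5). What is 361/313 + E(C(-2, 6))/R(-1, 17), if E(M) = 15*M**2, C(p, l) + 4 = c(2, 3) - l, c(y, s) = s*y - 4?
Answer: -53959/5321 ≈ -10.141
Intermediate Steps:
c(y, s) = -4 + s*y
R(w, J) = -5*J
C(p, l) = -2 - l (C(p, l) = -4 + ((-4 + 3*2) - l) = -4 + ((-4 + 6) - l) = -4 + (2 - l) = -2 - l)
361/313 + E(C(-2, 6))/R(-1, 17) = 361/313 + (15*(-2 - 1*6)**2)/((-5*17)) = 361*(1/313) + (15*(-2 - 6)**2)/(-85) = 361/313 + (15*(-8)**2)*(-1/85) = 361/313 + (15*64)*(-1/85) = 361/313 + 960*(-1/85) = 361/313 - 192/17 = -53959/5321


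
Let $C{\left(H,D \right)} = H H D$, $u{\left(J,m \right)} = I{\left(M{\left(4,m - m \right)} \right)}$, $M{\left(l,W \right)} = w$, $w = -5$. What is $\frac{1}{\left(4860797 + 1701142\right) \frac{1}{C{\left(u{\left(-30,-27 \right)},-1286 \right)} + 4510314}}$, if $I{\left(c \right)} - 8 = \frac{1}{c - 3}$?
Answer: $\frac{47259327}{69994016} \approx 0.67519$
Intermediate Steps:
$M{\left(l,W \right)} = -5$
$I{\left(c \right)} = 8 + \frac{1}{-3 + c}$ ($I{\left(c \right)} = 8 + \frac{1}{c - 3} = 8 + \frac{1}{-3 + c}$)
$u{\left(J,m \right)} = \frac{63}{8}$ ($u{\left(J,m \right)} = \frac{-23 + 8 \left(-5\right)}{-3 - 5} = \frac{-23 - 40}{-8} = \left(- \frac{1}{8}\right) \left(-63\right) = \frac{63}{8}$)
$C{\left(H,D \right)} = D H^{2}$ ($C{\left(H,D \right)} = H^{2} D = D H^{2}$)
$\frac{1}{\left(4860797 + 1701142\right) \frac{1}{C{\left(u{\left(-30,-27 \right)},-1286 \right)} + 4510314}} = \frac{1}{\left(4860797 + 1701142\right) \frac{1}{- 1286 \left(\frac{63}{8}\right)^{2} + 4510314}} = \frac{1}{6561939 \frac{1}{\left(-1286\right) \frac{3969}{64} + 4510314}} = \frac{1}{6561939 \frac{1}{- \frac{2552067}{32} + 4510314}} = \frac{1}{6561939 \frac{1}{\frac{141777981}{32}}} = \frac{1}{6561939 \cdot \frac{32}{141777981}} = \frac{1}{\frac{69994016}{47259327}} = \frac{47259327}{69994016}$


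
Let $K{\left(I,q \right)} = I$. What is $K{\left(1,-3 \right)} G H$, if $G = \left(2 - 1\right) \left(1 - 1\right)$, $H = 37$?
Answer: $0$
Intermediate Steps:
$G = 0$ ($G = 1 \cdot 0 = 0$)
$K{\left(1,-3 \right)} G H = 1 \cdot 0 \cdot 37 = 0 \cdot 37 = 0$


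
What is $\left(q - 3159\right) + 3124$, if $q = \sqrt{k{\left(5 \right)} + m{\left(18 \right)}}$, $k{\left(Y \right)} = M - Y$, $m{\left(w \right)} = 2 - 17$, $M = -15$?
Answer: $-35 + i \sqrt{35} \approx -35.0 + 5.9161 i$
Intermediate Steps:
$m{\left(w \right)} = -15$ ($m{\left(w \right)} = 2 - 17 = -15$)
$k{\left(Y \right)} = -15 - Y$
$q = i \sqrt{35}$ ($q = \sqrt{\left(-15 - 5\right) - 15} = \sqrt{-20 - 15} = \sqrt{-35} = i \sqrt{35} \approx 5.9161 i$)
$\left(q - 3159\right) + 3124 = \left(i \sqrt{35} - 3159\right) + 3124 = \left(-3159 + i \sqrt{35}\right) + 3124 = -35 + i \sqrt{35}$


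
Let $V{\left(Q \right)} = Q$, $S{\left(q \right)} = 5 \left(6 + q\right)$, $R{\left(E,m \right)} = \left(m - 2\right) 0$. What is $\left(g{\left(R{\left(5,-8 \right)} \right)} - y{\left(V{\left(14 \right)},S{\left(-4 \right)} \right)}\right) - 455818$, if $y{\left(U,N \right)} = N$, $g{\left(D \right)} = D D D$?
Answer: $-455828$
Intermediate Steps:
$R{\left(E,m \right)} = 0$ ($R{\left(E,m \right)} = \left(-2 + m\right) 0 = 0$)
$S{\left(q \right)} = 30 + 5 q$
$g{\left(D \right)} = D^{3}$ ($g{\left(D \right)} = D^{2} D = D^{3}$)
$\left(g{\left(R{\left(5,-8 \right)} \right)} - y{\left(V{\left(14 \right)},S{\left(-4 \right)} \right)}\right) - 455818 = \left(0^{3} - \left(30 + 5 \left(-4\right)\right)\right) - 455818 = \left(0 - \left(30 - 20\right)\right) - 455818 = \left(0 - 10\right) - 455818 = -10 - 455818 = -455828$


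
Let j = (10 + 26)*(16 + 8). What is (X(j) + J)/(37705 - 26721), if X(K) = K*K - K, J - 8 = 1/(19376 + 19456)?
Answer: 28954692481/426530688 ≈ 67.884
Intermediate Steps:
J = 310657/38832 (J = 8 + 1/(19376 + 19456) = 8 + 1/38832 = 310657/38832 ≈ 8.0000)
j = 864 (j = 36*24 = 864)
X(K) = K² - K
(X(j) + J)/(37705 - 26721) = (864*(-1 + 864) + 310657/38832)/(37705 - 26721) = (864*863 + 310657/38832)/10984 = (745632 + 310657/38832)*(1/10984) = (28954692481/38832)*(1/10984) = 28954692481/426530688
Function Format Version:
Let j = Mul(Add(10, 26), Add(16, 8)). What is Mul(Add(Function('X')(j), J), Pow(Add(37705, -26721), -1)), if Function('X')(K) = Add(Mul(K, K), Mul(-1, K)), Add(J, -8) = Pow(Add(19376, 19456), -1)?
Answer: Rational(28954692481, 426530688) ≈ 67.884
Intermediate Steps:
J = Rational(310657, 38832) (J = Add(8, Pow(Add(19376, 19456), -1)) = Add(8, Pow(38832, -1)) = Add(8, Rational(1, 38832)) = Rational(310657, 38832) ≈ 8.0000)
j = 864 (j = Mul(36, 24) = 864)
Function('X')(K) = Add(Pow(K, 2), Mul(-1, K))
Mul(Add(Function('X')(j), J), Pow(Add(37705, -26721), -1)) = Mul(Add(Mul(864, Add(-1, 864)), Rational(310657, 38832)), Pow(Add(37705, -26721), -1)) = Mul(Add(Mul(864, 863), Rational(310657, 38832)), Pow(10984, -1)) = Mul(Add(745632, Rational(310657, 38832)), Rational(1, 10984)) = Mul(Rational(28954692481, 38832), Rational(1, 10984)) = Rational(28954692481, 426530688)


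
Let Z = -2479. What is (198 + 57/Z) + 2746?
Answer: 7298119/2479 ≈ 2944.0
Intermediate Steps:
(198 + 57/Z) + 2746 = (198 + 57/(-2479)) + 2746 = (198 + 57*(-1/2479)) + 2746 = (198 - 57/2479) + 2746 = 490785/2479 + 2746 = 7298119/2479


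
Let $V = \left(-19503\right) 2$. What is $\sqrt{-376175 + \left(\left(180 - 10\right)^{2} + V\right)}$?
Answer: $i \sqrt{386281} \approx 621.51 i$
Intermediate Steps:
$V = -39006$
$\sqrt{-376175 + \left(\left(180 - 10\right)^{2} + V\right)} = \sqrt{-376175 - \left(39006 - \left(180 - 10\right)^{2}\right)} = \sqrt{-376175 - \left(39006 - 170^{2}\right)} = \sqrt{-376175 + \left(28900 - 39006\right)} = \sqrt{-376175 - 10106} = \sqrt{-386281} = i \sqrt{386281}$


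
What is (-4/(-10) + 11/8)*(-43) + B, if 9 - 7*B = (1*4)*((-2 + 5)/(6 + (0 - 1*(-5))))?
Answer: -231601/3080 ≈ -75.195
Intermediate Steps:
B = 87/77 (B = 9/7 - 1*4*(-2 + 5)/(6 + (0 - 1*(-5)))/7 = 9/7 - 4*3/(6 + (0 + 5))/7 = 9/7 - 4*3/(6 + 5)/7 = 9/7 - 4*3/11/7 = 9/7 - 4*3*(1/11)/7 = 9/7 - 4*3/(7*11) = 9/7 - ⅐*12/11 = 9/7 - 12/77 = 87/77 ≈ 1.1299)
(-4/(-10) + 11/8)*(-43) + B = (-4/(-10) + 11/8)*(-43) + 87/77 = (-4*(-⅒) + 11*(⅛))*(-43) + 87/77 = (⅖ + 11/8)*(-43) + 87/77 = (71/40)*(-43) + 87/77 = -3053/40 + 87/77 = -231601/3080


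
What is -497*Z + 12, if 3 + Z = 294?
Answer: -144615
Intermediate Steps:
Z = 291 (Z = -3 + 294 = 291)
-497*Z + 12 = -497*291 + 12 = -144627 + 12 = -144615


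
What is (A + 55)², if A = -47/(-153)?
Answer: 71605444/23409 ≈ 3058.9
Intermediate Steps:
A = 47/153 (A = -47*(-1/153) = 47/153 ≈ 0.30719)
(A + 55)² = (47/153 + 55)² = (8462/153)² = 71605444/23409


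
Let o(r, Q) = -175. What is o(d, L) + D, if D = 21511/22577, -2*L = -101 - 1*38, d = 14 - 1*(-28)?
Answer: -3929464/22577 ≈ -174.05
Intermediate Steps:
d = 42 (d = 14 + 28 = 42)
L = 139/2 (L = -(-101 - 1*38)/2 = -(-101 - 38)/2 = -1/2*(-139) = 139/2 ≈ 69.500)
D = 21511/22577 (D = 21511*(1/22577) = 21511/22577 ≈ 0.95278)
o(d, L) + D = -175 + 21511/22577 = -3929464/22577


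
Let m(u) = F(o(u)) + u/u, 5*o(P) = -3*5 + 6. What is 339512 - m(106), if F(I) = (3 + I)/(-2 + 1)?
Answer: 1697561/5 ≈ 3.3951e+5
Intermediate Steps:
o(P) = -9/5 (o(P) = (-3*5 + 6)/5 = (-15 + 6)/5 = (1/5)*(-9) = -9/5)
F(I) = -3 - I (F(I) = (3 + I)/(-1) = (3 + I)*(-1) = -3 - I)
m(u) = -1/5 (m(u) = (-3 - 1*(-9/5)) + u/u = (-3 + 9/5) + 1 = -6/5 + 1 = -1/5)
339512 - m(106) = 339512 - 1*(-1/5) = 339512 + 1/5 = 1697561/5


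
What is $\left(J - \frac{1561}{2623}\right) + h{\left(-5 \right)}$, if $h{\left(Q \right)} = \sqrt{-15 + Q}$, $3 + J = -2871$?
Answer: $- \frac{7540063}{2623} + 2 i \sqrt{5} \approx -2874.6 + 4.4721 i$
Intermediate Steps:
$J = -2874$ ($J = -3 - 2871 = -2874$)
$\left(J - \frac{1561}{2623}\right) + h{\left(-5 \right)} = \left(-2874 - \frac{1561}{2623}\right) + \sqrt{-15 - 5} = \left(-2874 - \frac{1561}{2623}\right) + \sqrt{-20} = \left(-2874 - \frac{1561}{2623}\right) + 2 i \sqrt{5} = - \frac{7540063}{2623} + 2 i \sqrt{5}$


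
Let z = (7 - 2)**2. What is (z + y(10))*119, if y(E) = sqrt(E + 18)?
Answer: 2975 + 238*sqrt(7) ≈ 3604.7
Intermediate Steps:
z = 25 (z = 5**2 = 25)
y(E) = sqrt(18 + E)
(z + y(10))*119 = (25 + sqrt(18 + 10))*119 = (25 + sqrt(28))*119 = (25 + 2*sqrt(7))*119 = 2975 + 238*sqrt(7)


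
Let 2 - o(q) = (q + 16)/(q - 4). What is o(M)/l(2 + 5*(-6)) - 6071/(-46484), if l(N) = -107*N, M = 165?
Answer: 183433595/1401364769 ≈ 0.13090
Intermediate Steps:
o(q) = 2 - (16 + q)/(-4 + q) (o(q) = 2 - (q + 16)/(q - 4) = 2 - (16 + q)/(-4 + q))
o(M)/l(2 + 5*(-6)) - 6071/(-46484) = ((-24 + 165)/(-4 + 165))/((-107*(2 + 5*(-6)))) - 6071/(-46484) = (141/161)/((-107*(2 - 30))) - 6071*(-1/46484) = ((1/161)*141)/((-107*(-28))) + 6071/46484 = (141/161)/2996 + 6071/46484 = (141/161)*(1/2996) + 6071/46484 = 141/482356 + 6071/46484 = 183433595/1401364769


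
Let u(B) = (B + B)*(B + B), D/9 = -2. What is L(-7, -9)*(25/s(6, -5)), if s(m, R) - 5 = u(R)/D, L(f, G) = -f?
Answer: -315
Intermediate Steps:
D = -18 (D = 9*(-2) = -18)
u(B) = 4*B**2 (u(B) = (2*B)*(2*B) = 4*B**2)
s(m, R) = 5 - 2*R**2/9 (s(m, R) = 5 + (4*R**2)/(-18) = 5 + (4*R**2)*(-1/18) = 5 - 2*R**2/9)
L(-7, -9)*(25/s(6, -5)) = (-1*(-7))*(25/(5 - 2/9*(-5)**2)) = 7*(25/(5 - 2/9*25)) = 7*(25/(5 - 50/9)) = 7*(25/(-5/9)) = 7*(25*(-9/5)) = 7*(-45) = -315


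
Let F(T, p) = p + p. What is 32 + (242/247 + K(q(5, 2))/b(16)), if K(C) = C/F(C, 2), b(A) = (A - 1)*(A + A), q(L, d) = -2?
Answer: 7819913/237120 ≈ 32.979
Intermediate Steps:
F(T, p) = 2*p
b(A) = 2*A*(-1 + A) (b(A) = (-1 + A)*(2*A) = 2*A*(-1 + A))
K(C) = C/4 (K(C) = C/((2*2)) = C/4)
32 + (242/247 + K(q(5, 2))/b(16)) = 32 + (242/247 + ((1/4)*(-2))/((2*16*(-1 + 16)))) = 32 + (242*(1/247) - 1/(2*(2*16*15))) = 32 + (242/247 - 1/2/480) = 32 + (242/247 - 1/2*1/480) = 32 + (242/247 - 1/960) = 32 + 232073/237120 = 7819913/237120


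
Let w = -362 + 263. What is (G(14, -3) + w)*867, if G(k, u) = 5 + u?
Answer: -84099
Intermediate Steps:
w = -99
(G(14, -3) + w)*867 = ((5 - 3) - 99)*867 = (2 - 99)*867 = -97*867 = -84099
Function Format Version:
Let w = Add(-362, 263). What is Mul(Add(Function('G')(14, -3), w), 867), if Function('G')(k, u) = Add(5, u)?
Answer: -84099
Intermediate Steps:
w = -99
Mul(Add(Function('G')(14, -3), w), 867) = Mul(Add(Add(5, -3), -99), 867) = Mul(Add(2, -99), 867) = Mul(-97, 867) = -84099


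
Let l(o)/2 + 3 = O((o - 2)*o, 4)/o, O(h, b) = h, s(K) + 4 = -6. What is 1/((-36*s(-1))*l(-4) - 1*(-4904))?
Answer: -1/1576 ≈ -0.00063452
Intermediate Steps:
s(K) = -10 (s(K) = -4 - 6 = -10)
l(o) = -10 + 2*o (l(o) = -6 + 2*(((o - 2)*o)/o) = -6 + 2*(((-2 + o)*o)/o) = -6 + 2*((o*(-2 + o))/o) = -6 + 2*(-2 + o) = -6 + (-4 + 2*o) = -10 + 2*o)
1/((-36*s(-1))*l(-4) - 1*(-4904)) = 1/((-36*(-10))*(-10 + 2*(-4)) - 1*(-4904)) = 1/(360*(-10 - 8) + 4904) = 1/(360*(-18) + 4904) = 1/(-6480 + 4904) = 1/(-1576) = -1/1576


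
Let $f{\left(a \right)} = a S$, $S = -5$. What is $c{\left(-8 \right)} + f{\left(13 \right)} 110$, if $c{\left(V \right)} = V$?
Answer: $-7158$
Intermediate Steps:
$f{\left(a \right)} = - 5 a$ ($f{\left(a \right)} = a \left(-5\right) = - 5 a$)
$c{\left(-8 \right)} + f{\left(13 \right)} 110 = -8 + \left(-5\right) 13 \cdot 110 = -8 - 7150 = -7158$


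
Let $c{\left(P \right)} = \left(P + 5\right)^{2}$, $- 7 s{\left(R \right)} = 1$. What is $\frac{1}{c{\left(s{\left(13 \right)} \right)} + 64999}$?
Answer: $\frac{49}{3186107} \approx 1.5379 \cdot 10^{-5}$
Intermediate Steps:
$s{\left(R \right)} = - \frac{1}{7}$ ($s{\left(R \right)} = \left(- \frac{1}{7}\right) 1 = - \frac{1}{7}$)
$c{\left(P \right)} = \left(5 + P\right)^{2}$
$\frac{1}{c{\left(s{\left(13 \right)} \right)} + 64999} = \frac{1}{\left(5 - \frac{1}{7}\right)^{2} + 64999} = \frac{1}{\left(\frac{34}{7}\right)^{2} + 64999} = \frac{1}{\frac{1156}{49} + 64999} = \frac{1}{\frac{3186107}{49}} = \frac{49}{3186107}$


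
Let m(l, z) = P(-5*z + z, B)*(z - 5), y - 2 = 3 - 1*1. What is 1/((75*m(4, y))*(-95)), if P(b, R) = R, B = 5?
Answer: 1/35625 ≈ 2.8070e-5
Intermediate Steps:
y = 4 (y = 2 + (3 - 1*1) = 2 + (3 - 1) = 2 + 2 = 4)
m(l, z) = -25 + 5*z (m(l, z) = 5*(z - 5) = 5*(-5 + z) = -25 + 5*z)
1/((75*m(4, y))*(-95)) = 1/((75*(-25 + 5*4))*(-95)) = 1/((75*(-25 + 20))*(-95)) = 1/((75*(-5))*(-95)) = 1/(-375*(-95)) = 1/35625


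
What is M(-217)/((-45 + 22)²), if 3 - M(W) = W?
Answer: 220/529 ≈ 0.41588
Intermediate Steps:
M(W) = 3 - W
M(-217)/((-45 + 22)²) = (3 - 1*(-217))/((-45 + 22)²) = (3 + 217)/((-23)²) = 220/529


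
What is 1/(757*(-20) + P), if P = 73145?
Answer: 1/58005 ≈ 1.7240e-5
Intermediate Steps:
1/(757*(-20) + P) = 1/(757*(-20) + 73145) = 1/(-15140 + 73145) = 1/58005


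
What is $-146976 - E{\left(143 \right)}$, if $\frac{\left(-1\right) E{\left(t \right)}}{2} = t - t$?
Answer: $-146976$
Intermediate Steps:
$E{\left(t \right)} = 0$ ($E{\left(t \right)} = - 2 \left(t - t\right) = \left(-2\right) 0 = 0$)
$-146976 - E{\left(143 \right)} = -146976 - 0 = -146976 + 0 = -146976$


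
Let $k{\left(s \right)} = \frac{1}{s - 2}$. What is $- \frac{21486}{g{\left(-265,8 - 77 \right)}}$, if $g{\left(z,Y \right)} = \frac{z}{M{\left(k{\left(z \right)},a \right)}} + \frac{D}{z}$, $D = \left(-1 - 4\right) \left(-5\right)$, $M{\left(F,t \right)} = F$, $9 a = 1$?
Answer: $- \frac{569379}{1875005} \approx -0.30367$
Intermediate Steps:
$a = \frac{1}{9}$ ($a = \frac{1}{9} \cdot 1 = \frac{1}{9} \approx 0.11111$)
$k{\left(s \right)} = \frac{1}{-2 + s}$
$D = 25$ ($D = \left(-5\right) \left(-5\right) = 25$)
$g{\left(z,Y \right)} = \frac{25}{z} + z \left(-2 + z\right)$ ($g{\left(z,Y \right)} = \frac{z}{\frac{1}{-2 + z}} + \frac{25}{z} = z \left(-2 + z\right) + \frac{25}{z} = \frac{25}{z} + z \left(-2 + z\right)$)
$- \frac{21486}{g{\left(-265,8 - 77 \right)}} = - \frac{21486}{\frac{1}{-265} \left(25 + \left(-265\right)^{2} \left(-2 - 265\right)\right)} = - \frac{21486}{\left(- \frac{1}{265}\right) \left(25 + 70225 \left(-267\right)\right)} = - \frac{21486}{\left(- \frac{1}{265}\right) \left(25 - 18750075\right)} = - \frac{21486}{\left(- \frac{1}{265}\right) \left(-18750050\right)} = - \frac{21486}{\frac{3750010}{53}} = \left(-21486\right) \frac{53}{3750010} = - \frac{569379}{1875005}$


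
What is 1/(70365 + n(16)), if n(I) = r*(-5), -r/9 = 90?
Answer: 1/74415 ≈ 1.3438e-5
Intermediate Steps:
r = -810 (r = -9*90 = -810)
n(I) = 4050 (n(I) = -810*(-5) = 4050)
1/(70365 + n(16)) = 1/(70365 + 4050) = 1/74415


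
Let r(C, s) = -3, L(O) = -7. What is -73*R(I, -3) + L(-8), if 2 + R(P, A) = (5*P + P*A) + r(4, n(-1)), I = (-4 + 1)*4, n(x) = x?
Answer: 2110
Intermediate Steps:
I = -12 (I = -3*4 = -12)
R(P, A) = -5 + 5*P + A*P (R(P, A) = -2 + ((5*P + P*A) - 3) = -2 + ((5*P + A*P) - 3) = -2 + (-3 + 5*P + A*P) = -5 + 5*P + A*P)
-73*R(I, -3) + L(-8) = -73*(-5 + 5*(-12) - 3*(-12)) - 7 = -73*(-5 - 60 + 36) - 7 = -73*(-29) - 7 = 2117 - 7 = 2110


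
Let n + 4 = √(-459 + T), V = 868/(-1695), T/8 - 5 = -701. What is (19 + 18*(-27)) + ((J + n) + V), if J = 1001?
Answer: 897482/1695 + 7*I*√123 ≈ 529.49 + 77.634*I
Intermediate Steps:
T = -5568 (T = 40 + 8*(-701) = 40 - 5608 = -5568)
V = -868/1695 (V = 868*(-1/1695) = -868/1695 ≈ -0.51209)
n = -4 + 7*I*√123 (n = -4 + √(-459 - 5568) = -4 + √(-6027) = -4 + 7*I*√123 ≈ -4.0 + 77.634*I)
(19 + 18*(-27)) + ((J + n) + V) = (19 + 18*(-27)) + ((1001 + (-4 + 7*I*√123)) - 868/1695) = (19 - 486) + ((997 + 7*I*√123) - 868/1695) = -467 + (1689047/1695 + 7*I*√123) = 897482/1695 + 7*I*√123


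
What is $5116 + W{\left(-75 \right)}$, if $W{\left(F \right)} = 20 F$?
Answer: $3616$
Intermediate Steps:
$5116 + W{\left(-75 \right)} = 5116 + 20 \left(-75\right) = 5116 - 1500 = 3616$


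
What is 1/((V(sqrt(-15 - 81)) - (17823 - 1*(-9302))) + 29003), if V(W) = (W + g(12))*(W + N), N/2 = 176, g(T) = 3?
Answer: 473/3358774 - 355*I*sqrt(6)/5038161 ≈ 0.00014083 - 0.0001726*I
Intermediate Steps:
N = 352 (N = 2*176 = 352)
V(W) = (3 + W)*(352 + W) (V(W) = (W + 3)*(W + 352) = (3 + W)*(352 + W))
1/((V(sqrt(-15 - 81)) - (17823 - 1*(-9302))) + 29003) = 1/(((1056 + (sqrt(-15 - 81))**2 + 355*sqrt(-15 - 81)) - (17823 - 1*(-9302))) + 29003) = 1/(((1056 + (sqrt(-96))**2 + 355*sqrt(-96)) - (17823 + 9302)) + 29003) = 1/(((1056 + (4*I*sqrt(6))**2 + 355*(4*I*sqrt(6))) - 1*27125) + 29003) = 1/(((1056 - 96 + 1420*I*sqrt(6)) - 27125) + 29003) = 1/(((960 + 1420*I*sqrt(6)) - 27125) + 29003) = 1/((-26165 + 1420*I*sqrt(6)) + 29003) = 1/(2838 + 1420*I*sqrt(6))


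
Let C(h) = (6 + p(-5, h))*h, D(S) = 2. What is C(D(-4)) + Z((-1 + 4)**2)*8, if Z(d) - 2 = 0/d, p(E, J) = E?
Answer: 18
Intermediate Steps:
C(h) = h (C(h) = (6 - 5)*h = 1*h = h)
Z(d) = 2 (Z(d) = 2 + 0/d = 2 + 0 = 2)
C(D(-4)) + Z((-1 + 4)**2)*8 = 2 + 2*8 = 2 + 16 = 18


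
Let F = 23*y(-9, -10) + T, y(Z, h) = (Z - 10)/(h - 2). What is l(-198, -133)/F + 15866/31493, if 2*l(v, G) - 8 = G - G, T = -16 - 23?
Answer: -1019818/976283 ≈ -1.0446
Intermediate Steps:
T = -39
y(Z, h) = (-10 + Z)/(-2 + h)
F = -31/12 (F = 23*((-10 - 9)/(-2 - 10)) - 39 = 23*(-19/(-12)) - 39 = 23*(-1/12*(-19)) - 39 = 23*(19/12) - 39 = 437/12 - 39 = -31/12 ≈ -2.5833)
l(v, G) = 4 (l(v, G) = 4 + (G - G)/2 = 4 + (1/2)*0 = 4 + 0 = 4)
l(-198, -133)/F + 15866/31493 = 4/(-31/12) + 15866/31493 = 4*(-12/31) + 15866*(1/31493) = -48/31 + 15866/31493 = -1019818/976283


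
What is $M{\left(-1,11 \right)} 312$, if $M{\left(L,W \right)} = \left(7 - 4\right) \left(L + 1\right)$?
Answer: $0$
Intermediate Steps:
$M{\left(L,W \right)} = 3 + 3 L$ ($M{\left(L,W \right)} = 3 \left(1 + L\right) = 3 + 3 L$)
$M{\left(-1,11 \right)} 312 = \left(3 + 3 \left(-1\right)\right) 312 = \left(3 - 3\right) 312 = 0 \cdot 312 = 0$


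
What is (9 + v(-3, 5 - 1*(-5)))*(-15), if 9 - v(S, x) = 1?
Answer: -255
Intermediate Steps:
v(S, x) = 8 (v(S, x) = 9 - 1*1 = 9 - 1 = 8)
(9 + v(-3, 5 - 1*(-5)))*(-15) = (9 + 8)*(-15) = 17*(-15) = -255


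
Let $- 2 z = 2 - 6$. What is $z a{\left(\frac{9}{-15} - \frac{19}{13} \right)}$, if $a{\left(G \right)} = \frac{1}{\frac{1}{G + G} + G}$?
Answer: $- \frac{34840}{40137} \approx -0.86803$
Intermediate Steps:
$z = 2$ ($z = - \frac{2 - 6}{2} = \left(- \frac{1}{2}\right) \left(-4\right) = 2$)
$a{\left(G \right)} = \frac{1}{G + \frac{1}{2 G}}$ ($a{\left(G \right)} = \frac{1}{\frac{1}{2 G} + G} = \frac{1}{G + \frac{1}{2 G}}$)
$z a{\left(\frac{9}{-15} - \frac{19}{13} \right)} = 2 \frac{2 \left(\frac{9}{-15} - \frac{19}{13}\right)}{1 + 2 \left(\frac{9}{-15} - \frac{19}{13}\right)^{2}} = 2 \frac{2 \left(9 \left(- \frac{1}{15}\right) - \frac{19}{13}\right)}{1 + 2 \left(9 \left(- \frac{1}{15}\right) - \frac{19}{13}\right)^{2}} = 2 \frac{2 \left(- \frac{3}{5} - \frac{19}{13}\right)}{1 + 2 \left(- \frac{3}{5} - \frac{19}{13}\right)^{2}} = 2 \cdot 2 \left(- \frac{134}{65}\right) \frac{1}{1 + 2 \left(- \frac{134}{65}\right)^{2}} = 2 \cdot 2 \left(- \frac{134}{65}\right) \frac{1}{1 + 2 \cdot \frac{17956}{4225}} = 2 \cdot 2 \left(- \frac{134}{65}\right) \frac{1}{1 + \frac{35912}{4225}} = 2 \cdot 2 \left(- \frac{134}{65}\right) \frac{1}{\frac{40137}{4225}} = 2 \cdot 2 \left(- \frac{134}{65}\right) \frac{4225}{40137} = 2 \left(- \frac{17420}{40137}\right) = - \frac{34840}{40137}$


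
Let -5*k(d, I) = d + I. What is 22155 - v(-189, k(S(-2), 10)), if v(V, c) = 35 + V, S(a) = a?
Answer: 22309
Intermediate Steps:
k(d, I) = -I/5 - d/5 (k(d, I) = -(d + I)/5 = -(I + d)/5 = -I/5 - d/5)
22155 - v(-189, k(S(-2), 10)) = 22155 - (35 - 189) = 22155 - 1*(-154) = 22155 + 154 = 22309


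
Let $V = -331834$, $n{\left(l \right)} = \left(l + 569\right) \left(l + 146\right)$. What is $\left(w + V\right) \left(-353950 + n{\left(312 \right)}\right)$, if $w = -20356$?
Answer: $-17450310120$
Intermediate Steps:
$n{\left(l \right)} = \left(146 + l\right) \left(569 + l\right)$ ($n{\left(l \right)} = \left(569 + l\right) \left(146 + l\right) = \left(146 + l\right) \left(569 + l\right)$)
$\left(w + V\right) \left(-353950 + n{\left(312 \right)}\right) = \left(-20356 - 331834\right) \left(-353950 + \left(83074 + 312^{2} + 715 \cdot 312\right)\right) = - 352190 \left(-353950 + \left(83074 + 97344 + 223080\right)\right) = - 352190 \left(-353950 + 403498\right) = \left(-352190\right) 49548 = -17450310120$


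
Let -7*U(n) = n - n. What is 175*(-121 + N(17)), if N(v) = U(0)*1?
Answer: -21175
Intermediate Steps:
U(n) = 0 (U(n) = -(n - n)/7 = -1/7*0 = 0)
N(v) = 0 (N(v) = 0*1 = 0)
175*(-121 + N(17)) = 175*(-121 + 0) = 175*(-121) = -21175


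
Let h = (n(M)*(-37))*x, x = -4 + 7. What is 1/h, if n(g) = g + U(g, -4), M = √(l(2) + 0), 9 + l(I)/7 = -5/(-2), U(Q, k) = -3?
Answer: 2/4033 + I*√182/12099 ≈ 0.00049591 + 0.001115*I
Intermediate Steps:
l(I) = -91/2 (l(I) = -63 + 7*(-5/(-2)) = -63 + 7*(-5*(-½)) = -63 + 7*(5/2) = -63 + 35/2 = -91/2)
x = 3
M = I*√182/2 (M = √(-91/2 + 0) = √(-91/2) = I*√182/2 ≈ 6.7454*I)
n(g) = -3 + g (n(g) = g - 3 = -3 + g)
h = 333 - 111*I*√182/2 (h = ((-3 + I*√182/2)*(-37))*3 = (111 - 37*I*√182/2)*3 = 333 - 111*I*√182/2 ≈ 333.0 - 748.74*I)
1/h = 1/(333 - 111*I*√182/2)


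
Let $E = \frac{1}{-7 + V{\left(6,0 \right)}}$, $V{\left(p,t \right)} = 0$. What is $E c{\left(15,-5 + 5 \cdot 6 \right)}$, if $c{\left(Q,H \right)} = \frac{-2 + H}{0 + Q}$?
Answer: $- \frac{23}{105} \approx -0.21905$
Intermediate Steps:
$c{\left(Q,H \right)} = \frac{-2 + H}{Q}$
$E = - \frac{1}{7}$ ($E = \frac{1}{-7 + 0} = \frac{1}{-7} = - \frac{1}{7} \approx -0.14286$)
$E c{\left(15,-5 + 5 \cdot 6 \right)} = - \frac{\frac{1}{15} \left(-2 + \left(-5 + 5 \cdot 6\right)\right)}{7} = - \frac{\frac{1}{15} \left(-2 + \left(-5 + 30\right)\right)}{7} = - \frac{\frac{1}{15} \left(-2 + 25\right)}{7} = - \frac{\frac{1}{15} \cdot 23}{7} = \left(- \frac{1}{7}\right) \frac{23}{15} = - \frac{23}{105}$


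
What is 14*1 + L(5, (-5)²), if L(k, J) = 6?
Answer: 20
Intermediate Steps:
14*1 + L(5, (-5)²) = 14*1 + 6 = 14 + 6 = 20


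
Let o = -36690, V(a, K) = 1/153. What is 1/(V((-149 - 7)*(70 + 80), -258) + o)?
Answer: -153/5613569 ≈ -2.7255e-5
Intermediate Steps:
V(a, K) = 1/153
1/(V((-149 - 7)*(70 + 80), -258) + o) = 1/(1/153 - 36690) = 1/(-5613569/153) = -153/5613569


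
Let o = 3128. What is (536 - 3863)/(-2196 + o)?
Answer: -3327/932 ≈ -3.5697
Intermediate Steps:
(536 - 3863)/(-2196 + o) = (536 - 3863)/(-2196 + 3128) = -3327/932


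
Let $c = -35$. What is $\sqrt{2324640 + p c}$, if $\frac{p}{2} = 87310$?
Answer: $2 i \sqrt{946765} \approx 1946.0 i$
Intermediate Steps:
$p = 174620$ ($p = 2 \cdot 87310 = 174620$)
$\sqrt{2324640 + p c} = \sqrt{2324640 + 174620 \left(-35\right)} = \sqrt{2324640 - 6111700} = \sqrt{-3787060} = 2 i \sqrt{946765}$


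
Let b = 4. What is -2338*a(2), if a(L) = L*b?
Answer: -18704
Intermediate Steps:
a(L) = 4*L (a(L) = L*4 = 4*L)
-2338*a(2) = -9352*2 = -2338*8 = -18704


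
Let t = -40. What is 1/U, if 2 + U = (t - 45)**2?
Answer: 1/7223 ≈ 0.00013845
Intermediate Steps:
U = 7223 (U = -2 + (-40 - 45)**2 = -2 + (-85)**2 = -2 + 7225 = 7223)
1/U = 1/7223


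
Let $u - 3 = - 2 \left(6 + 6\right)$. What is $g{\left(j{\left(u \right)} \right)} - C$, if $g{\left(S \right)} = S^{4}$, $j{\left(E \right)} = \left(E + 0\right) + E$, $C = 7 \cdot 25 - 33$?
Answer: $3111554$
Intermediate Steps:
$C = 142$ ($C = 175 - 33 = 142$)
$u = -21$ ($u = 3 - 2 \left(6 + 6\right) = 3 - 24 = -21$)
$j{\left(E \right)} = 2 E$ ($j{\left(E \right)} = E + E = 2 E$)
$g{\left(j{\left(u \right)} \right)} - C = \left(2 \left(-21\right)\right)^{4} - 142 = \left(-42\right)^{4} - 142 = 3111696 - 142 = 3111554$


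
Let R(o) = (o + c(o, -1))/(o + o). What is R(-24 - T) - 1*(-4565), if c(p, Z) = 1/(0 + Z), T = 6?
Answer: 273931/60 ≈ 4565.5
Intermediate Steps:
c(p, Z) = 1/Z
R(o) = (-1 + o)/(2*o) (R(o) = (o + 1/(-1))/(o + o) = (o - 1)/((2*o)) = (-1 + o)*(1/(2*o)) = (-1 + o)/(2*o))
R(-24 - T) - 1*(-4565) = (-1 + (-24 - 1*6))/(2*(-24 - 1*6)) - 1*(-4565) = (-1 + (-24 - 6))/(2*(-24 - 6)) + 4565 = (½)*(-1 - 30)/(-30) + 4565 = (½)*(-1/30)*(-31) + 4565 = 31/60 + 4565 = 273931/60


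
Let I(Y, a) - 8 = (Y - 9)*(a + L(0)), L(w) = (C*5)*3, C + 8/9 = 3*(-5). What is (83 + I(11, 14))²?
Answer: 1151329/9 ≈ 1.2793e+5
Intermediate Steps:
C = -143/9 (C = -8/9 + 3*(-5) = -8/9 - 15 = -143/9 ≈ -15.889)
L(w) = -715/3 (L(w) = -143/9*5*3 = -715/9*3 = -715/3)
I(Y, a) = 8 + (-9 + Y)*(-715/3 + a) (I(Y, a) = 8 + (Y - 9)*(a - 715/3) = 8 + (-9 + Y)*(-715/3 + a))
(83 + I(11, 14))² = (83 + (2153 - 9*14 - 715/3*11 + 11*14))² = (83 + (2153 - 126 - 7865/3 + 154))² = (83 - 1322/3)² = (-1073/3)² = 1151329/9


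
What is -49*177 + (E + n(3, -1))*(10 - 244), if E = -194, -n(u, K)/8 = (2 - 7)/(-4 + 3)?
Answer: 46083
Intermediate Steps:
n(u, K) = -40 (n(u, K) = -8*(2 - 7)/(-4 + 3) = -(-40)/(-1) = -(-40)*(-1) = -8*5 = -40)
-49*177 + (E + n(3, -1))*(10 - 244) = -49*177 + (-194 - 40)*(10 - 244) = -8673 - 234*(-234) = -8673 + 54756 = 46083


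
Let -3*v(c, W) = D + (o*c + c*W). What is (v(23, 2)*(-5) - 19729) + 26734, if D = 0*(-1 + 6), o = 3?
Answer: 21590/3 ≈ 7196.7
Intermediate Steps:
D = 0 (D = 0*5 = 0)
v(c, W) = -c - W*c/3 (v(c, W) = -(0 + (3*c + c*W))/3 = -(0 + (3*c + W*c))/3 = -(3*c + W*c)/3 = -c - W*c/3)
(v(23, 2)*(-5) - 19729) + 26734 = (((⅓)*23*(-3 - 1*2))*(-5) - 19729) + 26734 = (((⅓)*23*(-3 - 2))*(-5) - 19729) + 26734 = (((⅓)*23*(-5))*(-5) - 19729) + 26734 = (-115/3*(-5) - 19729) + 26734 = (575/3 - 19729) + 26734 = -58612/3 + 26734 = 21590/3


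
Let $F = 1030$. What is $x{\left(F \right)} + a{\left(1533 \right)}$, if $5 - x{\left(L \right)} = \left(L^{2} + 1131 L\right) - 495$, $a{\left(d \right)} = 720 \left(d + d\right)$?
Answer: $-17810$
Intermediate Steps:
$a{\left(d \right)} = 1440 d$ ($a{\left(d \right)} = 720 \cdot 2 d = 1440 d$)
$x{\left(L \right)} = 500 - L^{2} - 1131 L$ ($x{\left(L \right)} = 5 - \left(\left(L^{2} + 1131 L\right) - 495\right) = 5 - \left(-495 + L^{2} + 1131 L\right) = 500 - L^{2} - 1131 L$)
$x{\left(F \right)} + a{\left(1533 \right)} = \left(500 - 1030^{2} - 1164930\right) + 1440 \cdot 1533 = \left(500 - 1060900 - 1164930\right) + 2207520 = -2225330 + 2207520 = -17810$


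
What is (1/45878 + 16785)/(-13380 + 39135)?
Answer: 770062231/1181587890 ≈ 0.65172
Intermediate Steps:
(1/45878 + 16785)/(-13380 + 39135) = (1/45878 + 16785)/25755 = (770062231/45878)*(1/25755) = 770062231/1181587890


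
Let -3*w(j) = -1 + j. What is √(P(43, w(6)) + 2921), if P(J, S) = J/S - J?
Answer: √71305/5 ≈ 53.406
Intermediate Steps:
w(j) = ⅓ - j/3 (w(j) = -(-1 + j)/3 = ⅓ - j/3)
P(J, S) = -J + J/S
√(P(43, w(6)) + 2921) = √((-1*43 + 43/(⅓ - ⅓*6)) + 2921) = √((-43 + 43/(⅓ - 2)) + 2921) = √((-43 + 43/(-5/3)) + 2921) = √((-43 + 43*(-⅗)) + 2921) = √((-43 - 129/5) + 2921) = √(-344/5 + 2921) = √(14261/5) = √71305/5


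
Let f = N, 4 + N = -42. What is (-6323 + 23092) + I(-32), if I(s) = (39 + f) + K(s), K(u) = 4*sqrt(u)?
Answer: 16762 + 16*I*sqrt(2) ≈ 16762.0 + 22.627*I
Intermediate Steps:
N = -46 (N = -4 - 42 = -46)
f = -46
I(s) = -7 + 4*sqrt(s) (I(s) = (39 - 46) + 4*sqrt(s) = -7 + 4*sqrt(s))
(-6323 + 23092) + I(-32) = (-6323 + 23092) + (-7 + 4*sqrt(-32)) = 16769 + (-7 + 4*(4*I*sqrt(2))) = 16769 + (-7 + 16*I*sqrt(2)) = 16762 + 16*I*sqrt(2)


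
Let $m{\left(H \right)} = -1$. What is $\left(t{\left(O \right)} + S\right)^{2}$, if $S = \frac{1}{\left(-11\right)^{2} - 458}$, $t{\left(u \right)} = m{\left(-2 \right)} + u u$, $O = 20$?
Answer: $\frac{18080029444}{113569} \approx 1.592 \cdot 10^{5}$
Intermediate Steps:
$t{\left(u \right)} = -1 + u^{2}$ ($t{\left(u \right)} = -1 + u u = -1 + u^{2}$)
$S = - \frac{1}{337}$ ($S = \frac{1}{121 - 458} = \frac{1}{-337} = - \frac{1}{337} \approx -0.0029674$)
$\left(t{\left(O \right)} + S\right)^{2} = \left(\left(-1 + 20^{2}\right) - \frac{1}{337}\right)^{2} = \left(\left(-1 + 400\right) - \frac{1}{337}\right)^{2} = \left(399 - \frac{1}{337}\right)^{2} = \left(\frac{134462}{337}\right)^{2} = \frac{18080029444}{113569}$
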